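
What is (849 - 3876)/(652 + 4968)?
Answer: -3027/5620 ≈ -0.53861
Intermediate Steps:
(849 - 3876)/(652 + 4968) = -3027/5620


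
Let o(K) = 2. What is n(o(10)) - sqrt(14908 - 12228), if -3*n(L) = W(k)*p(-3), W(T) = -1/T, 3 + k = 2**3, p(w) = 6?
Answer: 2/5 - 2*sqrt(670) ≈ -51.369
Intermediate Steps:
k = 5 (k = -3 + 2**3 = -3 + 8 = 5)
n(L) = 2/5 (n(L) = -(-1/5)*6/3 = -(-1*1/5)*6/3 = -(-1)*6/15 = -1/3*(-6/5) = 2/5)
n(o(10)) - sqrt(14908 - 12228) = 2/5 - sqrt(14908 - 12228) = 2/5 - sqrt(2680) = 2/5 - 2*sqrt(670)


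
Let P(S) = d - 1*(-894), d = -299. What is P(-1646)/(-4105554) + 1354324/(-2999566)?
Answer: -2781017528633/6157440094782 ≈ -0.45165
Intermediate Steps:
P(S) = 595 (P(S) = -299 - 1*(-894) = -299 + 894 = 595)
P(-1646)/(-4105554) + 1354324/(-2999566) = 595/(-4105554) + 1354324/(-2999566) = 595*(-1/4105554) + 1354324*(-1/2999566) = -595/4105554 - 677162/1499783 = -2781017528633/6157440094782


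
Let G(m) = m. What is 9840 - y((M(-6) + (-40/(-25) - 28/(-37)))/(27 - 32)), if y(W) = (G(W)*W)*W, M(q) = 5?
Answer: 7790419758881/791453125 ≈ 9843.2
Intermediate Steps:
y(W) = W**3 (y(W) = (W*W)*W = W**2*W = W**3)
9840 - y((M(-6) + (-40/(-25) - 28/(-37)))/(27 - 32)) = 9840 - ((5 + (-40/(-25) - 28/(-37)))/(27 - 32))**3 = 9840 - ((5 + (-40*(-1/25) - 28*(-1/37)))/(-5))**3 = 9840 - ((5 + (8/5 + 28/37))*(-1/5))**3 = 9840 - ((5 + 436/185)*(-1/5))**3 = 9840 - ((1361/185)*(-1/5))**3 = 9840 - (-1361/925)**3 = 9840 - 1*(-2521008881/791453125) = 9840 + 2521008881/791453125 = 7790419758881/791453125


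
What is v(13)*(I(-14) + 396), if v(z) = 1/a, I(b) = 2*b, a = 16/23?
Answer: 529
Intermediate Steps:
a = 16/23 (a = 16*(1/23) = 16/23 ≈ 0.69565)
v(z) = 23/16 (v(z) = 1/(16/23) = 23/16)
v(13)*(I(-14) + 396) = 23*(2*(-14) + 396)/16 = 23*(-28 + 396)/16 = (23/16)*368 = 529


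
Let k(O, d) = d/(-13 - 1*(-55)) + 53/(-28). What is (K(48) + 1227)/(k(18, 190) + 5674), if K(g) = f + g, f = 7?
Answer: 107688/476837 ≈ 0.22584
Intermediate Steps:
k(O, d) = -53/28 + d/42 (k(O, d) = d/(-13 + 55) + 53*(-1/28) = d/42 - 53/28 = -53/28 + d/42)
K(g) = 7 + g
(K(48) + 1227)/(k(18, 190) + 5674) = ((7 + 48) + 1227)/((-53/28 + (1/42)*190) + 5674) = (55 + 1227)/((-53/28 + 95/21) + 5674) = 1282/(221/84 + 5674) = 1282/(476837/84) = 1282*(84/476837) = 107688/476837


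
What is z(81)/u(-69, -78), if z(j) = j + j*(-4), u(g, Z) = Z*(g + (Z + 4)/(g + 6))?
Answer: -5103/111098 ≈ -0.045932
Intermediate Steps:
u(g, Z) = Z*(g + (4 + Z)/(6 + g))
z(j) = -3*j (z(j) = j - 4*j = -3*j)
z(81)/u(-69, -78) = (-3*81)/((-78*(4 - 78 + (-69)**2 + 6*(-69))/(6 - 69))) = -243*21/(26*(4 - 78 + 4761 - 414)) = -243/((-78*(-1/63)*4273)) = -243/111098/21 = -243*21/111098 = -5103/111098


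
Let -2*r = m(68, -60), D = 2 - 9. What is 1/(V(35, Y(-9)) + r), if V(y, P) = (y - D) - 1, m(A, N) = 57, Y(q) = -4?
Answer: 2/25 ≈ 0.080000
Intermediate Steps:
D = -7
r = -57/2 (r = -1/2*57 = -57/2 ≈ -28.500)
V(y, P) = 6 + y (V(y, P) = (y - 1*(-7)) - 1 = (y + 7) - 1 = (7 + y) - 1 = 6 + y)
1/(V(35, Y(-9)) + r) = 1/((6 + 35) - 57/2) = 1/(41 - 57/2) = 1/(25/2) = 2/25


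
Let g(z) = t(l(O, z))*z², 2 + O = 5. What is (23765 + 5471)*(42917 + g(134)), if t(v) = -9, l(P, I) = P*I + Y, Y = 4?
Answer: -3469933132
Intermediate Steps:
O = 3 (O = -2 + 5 = 3)
l(P, I) = 4 + I*P (l(P, I) = P*I + 4 = I*P + 4 = 4 + I*P)
g(z) = -9*z²
(23765 + 5471)*(42917 + g(134)) = (23765 + 5471)*(42917 - 9*134²) = 29236*(42917 - 9*17956) = 29236*(42917 - 161604) = 29236*(-118687) = -3469933132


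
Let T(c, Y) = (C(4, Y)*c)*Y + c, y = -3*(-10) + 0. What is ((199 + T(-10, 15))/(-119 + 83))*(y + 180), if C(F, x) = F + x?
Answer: 31045/2 ≈ 15523.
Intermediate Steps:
y = 30 (y = 30 + 0 = 30)
T(c, Y) = c + Y*c*(4 + Y) (T(c, Y) = ((4 + Y)*c)*Y + c = (c*(4 + Y))*Y + c = Y*c*(4 + Y) + c = c + Y*c*(4 + Y))
((199 + T(-10, 15))/(-119 + 83))*(y + 180) = ((199 - 10*(1 + 15*(4 + 15)))/(-119 + 83))*(30 + 180) = ((199 - 10*(1 + 15*19))/(-36))*210 = ((199 - 10*(1 + 285))*(-1/36))*210 = ((199 - 10*286)*(-1/36))*210 = ((199 - 2860)*(-1/36))*210 = -2661*(-1/36)*210 = (887/12)*210 = 31045/2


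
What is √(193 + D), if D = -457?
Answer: 2*I*√66 ≈ 16.248*I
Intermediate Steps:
√(193 + D) = √(193 - 457) = √(-264) = 2*I*√66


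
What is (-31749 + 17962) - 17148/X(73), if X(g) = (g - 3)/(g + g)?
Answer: -1734349/35 ≈ -49553.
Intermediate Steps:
X(g) = (-3 + g)/(2*g) (X(g) = (-3 + g)/((2*g)) = (-3 + g)*(1/(2*g)) = (-3 + g)/(2*g))
(-31749 + 17962) - 17148/X(73) = (-31749 + 17962) - 17148*146/(-3 + 73) = -13787 - 17148/((½)*(1/73)*70) = -13787 - 17148/35/73 = -13787 - 17148*73/35 = -13787 - 1251804/35 = -1734349/35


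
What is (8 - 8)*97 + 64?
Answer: 64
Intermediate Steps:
(8 - 8)*97 + 64 = 0*97 + 64 = 0 + 64 = 64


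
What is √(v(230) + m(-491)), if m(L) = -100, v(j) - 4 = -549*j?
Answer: I*√126366 ≈ 355.48*I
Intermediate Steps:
v(j) = 4 - 549*j
√(v(230) + m(-491)) = √((4 - 549*230) - 100) = √((4 - 126270) - 100) = √(-126266 - 100) = √(-126366) = I*√126366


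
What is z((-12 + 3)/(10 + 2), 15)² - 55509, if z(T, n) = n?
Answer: -55284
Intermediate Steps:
z((-12 + 3)/(10 + 2), 15)² - 55509 = 15² - 55509 = 225 - 55509 = -55284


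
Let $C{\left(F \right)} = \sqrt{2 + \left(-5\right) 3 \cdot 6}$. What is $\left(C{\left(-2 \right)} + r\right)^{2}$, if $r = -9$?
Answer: $\left(9 - 2 i \sqrt{22}\right)^{2} \approx -7.0 - 168.85 i$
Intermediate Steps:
$C{\left(F \right)} = 2 i \sqrt{22}$ ($C{\left(F \right)} = \sqrt{2 - 90} = \sqrt{-88} = 2 i \sqrt{22}$)
$\left(C{\left(-2 \right)} + r\right)^{2} = \left(2 i \sqrt{22} - 9\right)^{2} = \left(-9 + 2 i \sqrt{22}\right)^{2}$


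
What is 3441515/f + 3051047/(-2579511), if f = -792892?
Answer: -11296576557089/2045273635812 ≈ -5.5233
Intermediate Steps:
3441515/f + 3051047/(-2579511) = 3441515/(-792892) + 3051047/(-2579511) = 3441515*(-1/792892) + 3051047*(-1/2579511) = -3441515/792892 - 3051047/2579511 = -11296576557089/2045273635812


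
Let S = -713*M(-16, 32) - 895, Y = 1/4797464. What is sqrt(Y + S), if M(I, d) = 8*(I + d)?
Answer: 5*I*sqrt(21211002865466106)/2398732 ≈ 303.58*I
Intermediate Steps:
Y = 1/4797464 ≈ 2.0844e-7
M(I, d) = 8*I + 8*d
S = -92159 (S = -713*(8*(-16) + 8*32) - 895 = -713*(-128 + 256) - 895 = -713*128 - 895 = -91264 - 895 = -92159)
sqrt(Y + S) = sqrt(1/4797464 - 92159) = sqrt(-442129484775/4797464) = 5*I*sqrt(21211002865466106)/2398732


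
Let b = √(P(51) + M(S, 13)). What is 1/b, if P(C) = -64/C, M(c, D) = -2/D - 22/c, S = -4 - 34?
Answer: -I*√131676441/10453 ≈ -1.0978*I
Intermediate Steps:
S = -38
M(c, D) = -22/c - 2/D
b = I*√131676441/12597 (b = √(-64/51 + (-22/(-38) - 2/13)) = √(-64*1/51 + (-22*(-1/38) - 2*1/13)) = √(-64/51 + (11/19 - 2/13)) = √(-64/51 + 105/247) = √(-10453/12597) = I*√131676441/12597 ≈ 0.91093*I)
1/b = 1/(I*√131676441/12597) = -I*√131676441/10453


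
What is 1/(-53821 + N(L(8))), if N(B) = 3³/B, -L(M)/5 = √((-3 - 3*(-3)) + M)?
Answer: -18837350/1013845013621 + 135*√14/1013845013621 ≈ -1.8580e-5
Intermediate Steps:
L(M) = -5*√(6 + M) (L(M) = -5*√((-3 - 3*(-3)) + M) = -5*√((-3 + 9) + M) = -5*√(6 + M))
N(B) = 27/B
1/(-53821 + N(L(8))) = 1/(-53821 + 27/((-5*√(6 + 8)))) = 1/(-53821 + 27/((-5*√14))) = 1/(-53821 + 27*(-√14/70)) = 1/(-53821 - 27*√14/70)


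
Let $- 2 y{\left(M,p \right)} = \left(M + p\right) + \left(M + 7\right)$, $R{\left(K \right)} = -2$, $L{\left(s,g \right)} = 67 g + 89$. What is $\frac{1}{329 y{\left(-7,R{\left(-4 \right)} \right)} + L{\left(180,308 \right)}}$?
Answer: $\frac{2}{44411} \approx 4.5034 \cdot 10^{-5}$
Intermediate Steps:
$L{\left(s,g \right)} = 89 + 67 g$
$y{\left(M,p \right)} = - \frac{7}{2} - M - \frac{p}{2}$ ($y{\left(M,p \right)} = - \frac{\left(M + p\right) + \left(M + 7\right)}{2} = - \frac{\left(M + p\right) + \left(7 + M\right)}{2} = - \frac{7 + p + 2 M}{2} = - \frac{7}{2} - M - \frac{p}{2}$)
$\frac{1}{329 y{\left(-7,R{\left(-4 \right)} \right)} + L{\left(180,308 \right)}} = \frac{1}{329 \left(- \frac{7}{2} - -7 - -1\right) + \left(89 + 67 \cdot 308\right)} = \frac{1}{329 \left(- \frac{7}{2} + 7 + 1\right) + \left(89 + 20636\right)} = \frac{1}{329 \cdot \frac{9}{2} + 20725} = \frac{1}{\frac{2961}{2} + 20725} = \frac{1}{\frac{44411}{2}} = \frac{2}{44411}$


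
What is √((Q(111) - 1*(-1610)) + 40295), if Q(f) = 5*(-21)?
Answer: 10*√418 ≈ 204.45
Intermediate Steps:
Q(f) = -105
√((Q(111) - 1*(-1610)) + 40295) = √((-105 - 1*(-1610)) + 40295) = √((-105 + 1610) + 40295) = √(1505 + 40295) = √41800 = 10*√418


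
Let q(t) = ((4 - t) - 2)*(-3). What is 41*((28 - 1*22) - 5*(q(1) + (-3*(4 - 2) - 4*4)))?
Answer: 5371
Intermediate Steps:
q(t) = -6 + 3*t (q(t) = (2 - t)*(-3) = -6 + 3*t)
41*((28 - 1*22) - 5*(q(1) + (-3*(4 - 2) - 4*4))) = 41*((28 - 1*22) - 5*((-6 + 3*1) + (-3*(4 - 2) - 4*4))) = 41*((28 - 22) - 5*((-6 + 3) + (-3*2 - 16))) = 41*(6 - 5*(-3 + (-6 - 16))) = 41*(6 - 5*(-3 - 22)) = 41*(6 - 5*(-25)) = 41*(6 + 125) = 41*131 = 5371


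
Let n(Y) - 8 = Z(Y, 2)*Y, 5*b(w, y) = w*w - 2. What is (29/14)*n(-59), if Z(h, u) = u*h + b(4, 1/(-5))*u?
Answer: 481371/35 ≈ 13753.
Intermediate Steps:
b(w, y) = -2/5 + w**2/5 (b(w, y) = (w*w - 2)/5 = (w**2 - 2)/5 = (-2 + w**2)/5 = -2/5 + w**2/5)
Z(h, u) = 14*u/5 + h*u (Z(h, u) = u*h + (-2/5 + (1/5)*4**2)*u = h*u + (-2/5 + (1/5)*16)*u = h*u + (-2/5 + 16/5)*u = h*u + 14*u/5 = 14*u/5 + h*u)
n(Y) = 8 + Y*(28/5 + 2*Y) (n(Y) = 8 + ((1/5)*2*(14 + 5*Y))*Y = 8 + (28/5 + 2*Y)*Y = 8 + Y*(28/5 + 2*Y))
(29/14)*n(-59) = (29/14)*(8 + (2/5)*(-59)*(14 + 5*(-59))) = (29*(1/14))*(8 + (2/5)*(-59)*(14 - 295)) = 29*(8 + (2/5)*(-59)*(-281))/14 = 29*(8 + 33158/5)/14 = (29/14)*(33198/5) = 481371/35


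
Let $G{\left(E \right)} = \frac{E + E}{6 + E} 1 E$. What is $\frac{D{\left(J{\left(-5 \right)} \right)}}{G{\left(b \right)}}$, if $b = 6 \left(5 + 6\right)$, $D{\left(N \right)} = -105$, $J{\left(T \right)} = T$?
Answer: $- \frac{105}{121} \approx -0.86777$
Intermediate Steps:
$b = 66$ ($b = 6 \cdot 11 = 66$)
$G{\left(E \right)} = \frac{2 E^{2}}{6 + E}$ ($G{\left(E \right)} = \frac{2 E}{6 + E} 1 E = \frac{2 E}{6 + E} E = \frac{2 E^{2}}{6 + E}$)
$\frac{D{\left(J{\left(-5 \right)} \right)}}{G{\left(b \right)}} = - \frac{105}{2 \cdot 66^{2} \frac{1}{6 + 66}} = - \frac{105}{2 \cdot 4356 \cdot \frac{1}{72}} = - \frac{105}{121}$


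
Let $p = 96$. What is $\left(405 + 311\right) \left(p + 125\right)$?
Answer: $158236$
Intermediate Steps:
$\left(405 + 311\right) \left(p + 125\right) = \left(405 + 311\right) \left(96 + 125\right) = 716 \cdot 221 = 158236$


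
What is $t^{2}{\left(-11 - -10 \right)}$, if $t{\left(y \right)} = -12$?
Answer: $144$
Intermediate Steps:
$t^{2}{\left(-11 - -10 \right)} = \left(-12\right)^{2} = 144$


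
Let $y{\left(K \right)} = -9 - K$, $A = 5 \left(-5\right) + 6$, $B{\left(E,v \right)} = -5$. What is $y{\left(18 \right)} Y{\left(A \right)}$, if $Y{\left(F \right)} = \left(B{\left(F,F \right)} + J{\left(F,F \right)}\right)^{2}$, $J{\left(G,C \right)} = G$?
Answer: $-15552$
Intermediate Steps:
$A = -19$ ($A = -25 + 6 = -19$)
$Y{\left(F \right)} = \left(-5 + F\right)^{2}$
$y{\left(18 \right)} Y{\left(A \right)} = \left(-9 - 18\right) \left(-5 - 19\right)^{2} = \left(-9 - 18\right) \left(-24\right)^{2} = \left(-27\right) 576 = -15552$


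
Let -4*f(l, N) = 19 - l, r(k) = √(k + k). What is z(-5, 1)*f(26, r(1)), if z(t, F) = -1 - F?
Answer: -7/2 ≈ -3.5000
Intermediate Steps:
r(k) = √2*√k (r(k) = √(2*k) = √2*√k)
f(l, N) = -19/4 + l/4 (f(l, N) = -(19 - l)/4 = -19/4 + l/4)
z(-5, 1)*f(26, r(1)) = (-1 - 1*1)*(-19/4 + (¼)*26) = (-1 - 1)*(-19/4 + 13/2) = -2*7/4 = -7/2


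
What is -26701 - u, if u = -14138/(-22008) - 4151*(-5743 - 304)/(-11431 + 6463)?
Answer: -98625791473/4555656 ≈ -21649.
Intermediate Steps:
u = -23014779383/4555656 (u = -14138*(-1/22008) - 4151/((-4968/(-6047))) = 7069/11004 - 4151/((-4968*(-1/6047))) = 7069/11004 - 4151/4968/6047 = 7069/11004 - 4151*6047/4968 = 7069/11004 - 25101097/4968 = -23014779383/4555656 ≈ -5051.9)
-26701 - u = -26701 - 1*(-23014779383/4555656) = -26701 + 23014779383/4555656 = -98625791473/4555656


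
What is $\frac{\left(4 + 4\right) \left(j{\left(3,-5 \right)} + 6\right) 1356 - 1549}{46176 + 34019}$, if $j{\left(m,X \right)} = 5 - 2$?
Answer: $\frac{96083}{80195} \approx 1.1981$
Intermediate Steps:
$j{\left(m,X \right)} = 3$ ($j{\left(m,X \right)} = 5 - 2 = 3$)
$\frac{\left(4 + 4\right) \left(j{\left(3,-5 \right)} + 6\right) 1356 - 1549}{46176 + 34019} = \frac{\left(4 + 4\right) \left(3 + 6\right) 1356 - 1549}{46176 + 34019} = \frac{8 \cdot 9 \cdot 1356 - 1549}{80195} = \left(72 \cdot 1356 - 1549\right) \frac{1}{80195} = \left(97632 - 1549\right) \frac{1}{80195} = 96083 \cdot \frac{1}{80195} = \frac{96083}{80195}$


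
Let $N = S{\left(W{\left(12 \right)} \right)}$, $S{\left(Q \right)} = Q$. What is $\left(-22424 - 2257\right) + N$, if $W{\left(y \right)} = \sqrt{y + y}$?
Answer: $-24681 + 2 \sqrt{6} \approx -24676.0$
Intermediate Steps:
$W{\left(y \right)} = \sqrt{2} \sqrt{y}$ ($W{\left(y \right)} = \sqrt{2 y} = \sqrt{2} \sqrt{y}$)
$N = 2 \sqrt{6}$ ($N = \sqrt{2} \sqrt{12} = \sqrt{2} \cdot 2 \sqrt{3} = 2 \sqrt{6} \approx 4.899$)
$\left(-22424 - 2257\right) + N = \left(-22424 - 2257\right) + 2 \sqrt{6} = -24681 + 2 \sqrt{6}$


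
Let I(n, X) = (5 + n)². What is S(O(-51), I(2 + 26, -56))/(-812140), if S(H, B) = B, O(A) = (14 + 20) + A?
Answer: -1089/812140 ≈ -0.0013409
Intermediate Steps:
O(A) = 34 + A
S(O(-51), I(2 + 26, -56))/(-812140) = (5 + (2 + 26))²/(-812140) = (5 + 28)²*(-1/812140) = 33²*(-1/812140) = 1089*(-1/812140) = -1089/812140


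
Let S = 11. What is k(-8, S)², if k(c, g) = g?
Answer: 121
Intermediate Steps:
k(-8, S)² = 11² = 121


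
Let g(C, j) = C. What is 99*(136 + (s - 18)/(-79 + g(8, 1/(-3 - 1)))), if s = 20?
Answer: 955746/71 ≈ 13461.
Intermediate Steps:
99*(136 + (s - 18)/(-79 + g(8, 1/(-3 - 1)))) = 99*(136 + (20 - 18)/(-79 + 8)) = 99*(136 + 2/(-71)) = 99*(136 + 2*(-1/71)) = 99*(136 - 2/71) = 99*(9654/71) = 955746/71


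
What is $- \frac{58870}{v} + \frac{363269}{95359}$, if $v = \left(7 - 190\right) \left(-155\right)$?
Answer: $\frac{938068171}{540971607} \approx 1.734$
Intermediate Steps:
$v = 28365$ ($v = \left(-183\right) \left(-155\right) = 28365$)
$- \frac{58870}{v} + \frac{363269}{95359} = - \frac{58870}{28365} + \frac{363269}{95359} = \left(-58870\right) \frac{1}{28365} + 363269 \cdot \frac{1}{95359} = - \frac{11774}{5673} + \frac{363269}{95359} = \frac{938068171}{540971607}$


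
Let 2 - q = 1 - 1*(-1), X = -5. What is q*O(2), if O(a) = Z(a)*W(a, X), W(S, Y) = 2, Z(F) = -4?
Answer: 0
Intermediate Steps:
q = 0 (q = 2 - (1 - 1*(-1)) = 2 - (1 + 1) = 2 - 1*2 = 2 - 2 = 0)
O(a) = -8 (O(a) = -4*2 = -8)
q*O(2) = 0*(-8) = 0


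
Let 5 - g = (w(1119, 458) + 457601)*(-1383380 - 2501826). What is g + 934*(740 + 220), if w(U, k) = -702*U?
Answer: -1274101903377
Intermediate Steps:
g = -1274102800017 (g = 5 - (-702*1119 + 457601)*(-1383380 - 2501826) = 5 - (-785538 + 457601)*(-3885206) = 5 - (-327937)*(-3885206) = 5 - 1*1274102800022 = 5 - 1274102800022 = -1274102800017)
g + 934*(740 + 220) = -1274102800017 + 934*(740 + 220) = -1274102800017 + 934*960 = -1274102800017 + 896640 = -1274101903377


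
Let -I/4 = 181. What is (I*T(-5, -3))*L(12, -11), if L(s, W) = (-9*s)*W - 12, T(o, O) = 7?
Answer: -5959968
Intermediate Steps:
I = -724 (I = -4*181 = -724)
L(s, W) = -12 - 9*W*s (L(s, W) = -9*W*s - 12 = -12 - 9*W*s)
(I*T(-5, -3))*L(12, -11) = (-724*7)*(-12 - 9*(-11)*12) = -5068*(-12 + 1188) = -5068*1176 = -5959968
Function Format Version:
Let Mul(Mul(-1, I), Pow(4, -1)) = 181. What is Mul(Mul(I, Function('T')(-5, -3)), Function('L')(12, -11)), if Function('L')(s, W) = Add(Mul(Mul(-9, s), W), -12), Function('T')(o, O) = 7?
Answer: -5959968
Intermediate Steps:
I = -724 (I = Mul(-4, 181) = -724)
Function('L')(s, W) = Add(-12, Mul(-9, W, s)) (Function('L')(s, W) = Add(Mul(-9, W, s), -12) = Add(-12, Mul(-9, W, s)))
Mul(Mul(I, Function('T')(-5, -3)), Function('L')(12, -11)) = Mul(Mul(-724, 7), Add(-12, Mul(-9, -11, 12))) = Mul(-5068, Add(-12, 1188)) = Mul(-5068, 1176) = -5959968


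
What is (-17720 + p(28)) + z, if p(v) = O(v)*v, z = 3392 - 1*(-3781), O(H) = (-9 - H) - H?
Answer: -12367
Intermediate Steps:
O(H) = -9 - 2*H
z = 7173 (z = 3392 + 3781 = 7173)
p(v) = v*(-9 - 2*v) (p(v) = (-9 - 2*v)*v = v*(-9 - 2*v))
(-17720 + p(28)) + z = (-17720 - 1*28*(9 + 2*28)) + 7173 = (-17720 - 1*28*(9 + 56)) + 7173 = (-17720 - 1*28*65) + 7173 = (-17720 - 1820) + 7173 = -19540 + 7173 = -12367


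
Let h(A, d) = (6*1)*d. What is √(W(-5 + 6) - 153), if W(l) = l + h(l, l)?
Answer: I*√146 ≈ 12.083*I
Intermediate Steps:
h(A, d) = 6*d
W(l) = 7*l (W(l) = l + 6*l = 7*l)
√(W(-5 + 6) - 153) = √(7*(-5 + 6) - 153) = √(7*1 - 153) = √(7 - 153) = √(-146) = I*√146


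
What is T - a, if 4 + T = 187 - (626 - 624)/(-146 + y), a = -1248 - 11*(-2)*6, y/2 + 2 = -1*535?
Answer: 792391/610 ≈ 1299.0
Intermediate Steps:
y = -1074 (y = -4 + 2*(-1*535) = -4 + 2*(-535) = -4 - 1070 = -1074)
a = -1116 (a = -1248 - (-22)*6 = -1248 - 1*(-132) = -1248 + 132 = -1116)
T = 111631/610 (T = -4 + (187 - (626 - 624)/(-146 - 1074)) = -4 + (187 - 2/(-1220)) = -4 + (187 - 2*(-1)/1220) = -4 + (187 - 1*(-1/610)) = -4 + (187 + 1/610) = -4 + 114071/610 = 111631/610 ≈ 183.00)
T - a = 111631/610 - 1*(-1116) = 111631/610 + 1116 = 792391/610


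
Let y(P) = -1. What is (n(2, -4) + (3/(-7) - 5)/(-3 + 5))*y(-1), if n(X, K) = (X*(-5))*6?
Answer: 439/7 ≈ 62.714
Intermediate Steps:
n(X, K) = -30*X (n(X, K) = -5*X*6 = -30*X)
(n(2, -4) + (3/(-7) - 5)/(-3 + 5))*y(-1) = (-30*2 + (3/(-7) - 5)/(-3 + 5))*(-1) = (-60 + (3*(-⅐) - 5)/2)*(-1) = (-60 + (-3/7 - 5)*(½))*(-1) = (-60 - 38/7*½)*(-1) = (-60 - 19/7)*(-1) = -439/7*(-1) = 439/7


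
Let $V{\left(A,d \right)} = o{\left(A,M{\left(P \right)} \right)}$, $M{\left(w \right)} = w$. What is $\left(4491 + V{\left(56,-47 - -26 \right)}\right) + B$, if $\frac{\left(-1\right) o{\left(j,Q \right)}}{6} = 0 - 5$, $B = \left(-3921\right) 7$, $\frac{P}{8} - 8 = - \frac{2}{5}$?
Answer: $-22926$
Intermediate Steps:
$P = \frac{304}{5}$ ($P = 64 + 8 \left(- \frac{2}{5}\right) = 64 - \frac{16}{5} = \frac{304}{5} \approx 60.8$)
$B = -27447$
$o{\left(j,Q \right)} = 30$ ($o{\left(j,Q \right)} = - 6 \left(0 - 5\right) = \left(-6\right) \left(-5\right) = 30$)
$V{\left(A,d \right)} = 30$
$\left(4491 + V{\left(56,-47 - -26 \right)}\right) + B = \left(4491 + 30\right) - 27447 = 4521 - 27447 = -22926$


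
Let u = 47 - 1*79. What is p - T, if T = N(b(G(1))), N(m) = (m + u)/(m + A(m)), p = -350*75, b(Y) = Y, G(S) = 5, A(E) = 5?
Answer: -262473/10 ≈ -26247.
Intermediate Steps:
u = -32 (u = 47 - 79 = -32)
p = -26250
N(m) = (-32 + m)/(5 + m) (N(m) = (m - 32)/(m + 5) = (-32 + m)/(5 + m))
T = -27/10 (T = (-32 + 5)/(5 + 5) = -27/10 ≈ -2.7000)
p - T = -26250 - 1*(-27/10) = -26250 + 27/10 = -262473/10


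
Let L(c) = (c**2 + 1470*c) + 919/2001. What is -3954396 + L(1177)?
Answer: -1678591958/2001 ≈ -8.3888e+5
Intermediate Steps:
L(c) = 919/2001 + c**2 + 1470*c (L(c) = (c**2 + 1470*c) + 919*(1/2001) = (c**2 + 1470*c) + 919/2001 = 919/2001 + c**2 + 1470*c)
-3954396 + L(1177) = -3954396 + (919/2001 + 1177**2 + 1470*1177) = -3954396 + (919/2001 + 1385329 + 1730190) = -3954396 + 6234154438/2001 = -1678591958/2001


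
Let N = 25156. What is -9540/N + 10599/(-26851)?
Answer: -130696746/168865939 ≈ -0.77397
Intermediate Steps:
-9540/N + 10599/(-26851) = -9540/25156 + 10599/(-26851) = -9540*1/25156 + 10599*(-1/26851) = -2385/6289 - 10599/26851 = -130696746/168865939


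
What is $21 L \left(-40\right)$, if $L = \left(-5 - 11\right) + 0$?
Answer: $13440$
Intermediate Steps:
$L = -16$ ($L = -16 + 0 = -16$)
$21 L \left(-40\right) = 21 \left(-16\right) \left(-40\right) = \left(-336\right) \left(-40\right) = 13440$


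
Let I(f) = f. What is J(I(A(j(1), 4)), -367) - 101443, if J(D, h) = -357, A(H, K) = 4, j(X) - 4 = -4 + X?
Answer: -101800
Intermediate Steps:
j(X) = X (j(X) = 4 + (-4 + X) = X)
J(I(A(j(1), 4)), -367) - 101443 = -357 - 101443 = -101800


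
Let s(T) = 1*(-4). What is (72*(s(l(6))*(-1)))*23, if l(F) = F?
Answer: 6624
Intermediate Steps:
s(T) = -4
(72*(s(l(6))*(-1)))*23 = (72*(-4*(-1)))*23 = (72*4)*23 = 288*23 = 6624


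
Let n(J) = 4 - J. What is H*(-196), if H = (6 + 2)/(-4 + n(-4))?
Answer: -392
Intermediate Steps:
H = 2 (H = (6 + 2)/(-4 + (4 - 1*(-4))) = 8/(-4 + (4 + 4)) = 8/(-4 + 8) = 8/4 = 8*(¼) = 2)
H*(-196) = 2*(-196) = -392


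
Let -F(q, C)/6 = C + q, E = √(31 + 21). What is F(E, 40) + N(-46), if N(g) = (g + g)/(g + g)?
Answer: -239 - 12*√13 ≈ -282.27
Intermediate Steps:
E = 2*√13 (E = √52 = 2*√13 ≈ 7.2111)
F(q, C) = -6*C - 6*q (F(q, C) = -6*(C + q) = -6*C - 6*q)
N(g) = 1 (N(g) = (2*g)/((2*g)) = (2*g)*(1/(2*g)) = 1)
F(E, 40) + N(-46) = (-6*40 - 12*√13) + 1 = (-240 - 12*√13) + 1 = -239 - 12*√13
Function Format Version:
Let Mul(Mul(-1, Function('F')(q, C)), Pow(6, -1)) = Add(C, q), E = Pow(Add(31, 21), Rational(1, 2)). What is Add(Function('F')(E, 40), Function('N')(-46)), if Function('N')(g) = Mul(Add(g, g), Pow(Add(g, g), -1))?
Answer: Add(-239, Mul(-12, Pow(13, Rational(1, 2)))) ≈ -282.27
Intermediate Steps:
E = Mul(2, Pow(13, Rational(1, 2))) (E = Pow(52, Rational(1, 2)) = Mul(2, Pow(13, Rational(1, 2))) ≈ 7.2111)
Function('F')(q, C) = Add(Mul(-6, C), Mul(-6, q)) (Function('F')(q, C) = Mul(-6, Add(C, q)) = Add(Mul(-6, C), Mul(-6, q)))
Function('N')(g) = 1 (Function('N')(g) = Mul(Mul(2, g), Pow(Mul(2, g), -1)) = Mul(Mul(2, g), Mul(Rational(1, 2), Pow(g, -1))) = 1)
Add(Function('F')(E, 40), Function('N')(-46)) = Add(Add(Mul(-6, 40), Mul(-6, Mul(2, Pow(13, Rational(1, 2))))), 1) = Add(Add(-240, Mul(-12, Pow(13, Rational(1, 2)))), 1) = Add(-239, Mul(-12, Pow(13, Rational(1, 2))))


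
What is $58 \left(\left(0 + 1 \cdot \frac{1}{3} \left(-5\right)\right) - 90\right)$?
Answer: $- \frac{15950}{3} \approx -5316.7$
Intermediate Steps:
$58 \left(\left(0 + 1 \cdot \frac{1}{3} \left(-5\right)\right) - 90\right) = 58 \left(\left(0 + \frac{1}{3} \left(-5\right)\right) - 90\right) = 58 \left(\left(0 - \frac{5}{3}\right) - 90\right) = 58 \left(- \frac{5}{3} - 90\right) = 58 \left(- \frac{275}{3}\right) = - \frac{15950}{3}$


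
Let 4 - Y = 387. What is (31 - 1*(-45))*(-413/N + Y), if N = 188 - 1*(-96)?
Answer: -2074515/71 ≈ -29219.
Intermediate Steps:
Y = -383 (Y = 4 - 1*387 = 4 - 387 = -383)
N = 284 (N = 188 + 96 = 284)
(31 - 1*(-45))*(-413/N + Y) = (31 - 1*(-45))*(-413/284 - 383) = (31 + 45)*(-413*1/284 - 383) = 76*(-413/284 - 383) = 76*(-109185/284) = -2074515/71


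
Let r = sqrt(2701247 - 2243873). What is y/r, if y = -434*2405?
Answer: -16835*sqrt(457374)/7377 ≈ -1543.4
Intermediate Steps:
r = sqrt(457374) ≈ 676.29
y = -1043770
y/r = -1043770*sqrt(457374)/457374 = -16835*sqrt(457374)/7377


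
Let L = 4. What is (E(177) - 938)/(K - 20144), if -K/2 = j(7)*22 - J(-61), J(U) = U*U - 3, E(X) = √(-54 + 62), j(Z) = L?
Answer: 469/6442 - √2/6442 ≈ 0.072584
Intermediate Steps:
j(Z) = 4
E(X) = 2*√2 (E(X) = √8 = 2*√2)
J(U) = -3 + U² (J(U) = U² - 3 = -3 + U²)
K = 7260 (K = -2*(4*22 - (-3 + (-61)²)) = -2*(88 - (-3 + 3721)) = -2*(88 - 1*3718) = -2*(88 - 3718) = -2*(-3630) = 7260)
(E(177) - 938)/(K - 20144) = (2*√2 - 938)/(7260 - 20144) = (-938 + 2*√2)/(-12884) = (-938 + 2*√2)*(-1/12884) = 469/6442 - √2/6442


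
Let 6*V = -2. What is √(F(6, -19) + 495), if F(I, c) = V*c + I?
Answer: √4566/3 ≈ 22.524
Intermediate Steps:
V = -⅓ (V = (⅙)*(-2) = -⅓ ≈ -0.33333)
F(I, c) = I - c/3 (F(I, c) = -c/3 + I = I - c/3)
√(F(6, -19) + 495) = √((6 - ⅓*(-19)) + 495) = √((6 + 19/3) + 495) = √(37/3 + 495) = √(1522/3) = √4566/3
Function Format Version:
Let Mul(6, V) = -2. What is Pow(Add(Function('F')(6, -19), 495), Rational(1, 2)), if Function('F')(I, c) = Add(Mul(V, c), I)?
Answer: Mul(Rational(1, 3), Pow(4566, Rational(1, 2))) ≈ 22.524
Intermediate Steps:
V = Rational(-1, 3) (V = Mul(Rational(1, 6), -2) = Rational(-1, 3) ≈ -0.33333)
Function('F')(I, c) = Add(I, Mul(Rational(-1, 3), c)) (Function('F')(I, c) = Add(Mul(Rational(-1, 3), c), I) = Add(I, Mul(Rational(-1, 3), c)))
Pow(Add(Function('F')(6, -19), 495), Rational(1, 2)) = Pow(Add(Add(6, Mul(Rational(-1, 3), -19)), 495), Rational(1, 2)) = Pow(Add(Add(6, Rational(19, 3)), 495), Rational(1, 2)) = Pow(Add(Rational(37, 3), 495), Rational(1, 2)) = Pow(Rational(1522, 3), Rational(1, 2)) = Mul(Rational(1, 3), Pow(4566, Rational(1, 2)))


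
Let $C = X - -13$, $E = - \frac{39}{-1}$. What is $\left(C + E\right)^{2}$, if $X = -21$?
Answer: $961$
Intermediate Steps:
$E = 39$ ($E = \left(-39\right) \left(-1\right) = 39$)
$C = -8$ ($C = -21 - -13 = -21 + 13 = -8$)
$\left(C + E\right)^{2} = \left(-8 + 39\right)^{2} = 31^{2} = 961$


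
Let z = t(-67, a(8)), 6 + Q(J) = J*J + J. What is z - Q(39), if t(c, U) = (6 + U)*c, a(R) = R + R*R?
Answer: -6780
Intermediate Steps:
a(R) = R + R²
Q(J) = -6 + J + J² (Q(J) = -6 + (J*J + J) = -6 + (J² + J) = -6 + (J + J²) = -6 + J + J²)
t(c, U) = c*(6 + U)
z = -5226 (z = -67*(6 + 8*(1 + 8)) = -67*(6 + 8*9) = -67*(6 + 72) = -67*78 = -5226)
z - Q(39) = -5226 - (-6 + 39 + 39²) = -5226 - (-6 + 39 + 1521) = -5226 - 1*1554 = -5226 - 1554 = -6780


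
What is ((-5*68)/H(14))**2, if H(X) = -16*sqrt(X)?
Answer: 7225/224 ≈ 32.254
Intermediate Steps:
((-5*68)/H(14))**2 = ((-5*68)/((-16*sqrt(14))))**2 = (-(-85)*sqrt(14)/56)**2 = (85*sqrt(14)/56)**2 = 7225/224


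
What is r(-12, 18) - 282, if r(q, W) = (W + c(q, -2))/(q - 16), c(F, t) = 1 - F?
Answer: -7927/28 ≈ -283.11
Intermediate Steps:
r(q, W) = (1 + W - q)/(-16 + q) (r(q, W) = (W + (1 - q))/(q - 16) = (1 + W - q)/(-16 + q))
r(-12, 18) - 282 = (1 + 18 - 1*(-12))/(-16 - 12) - 282 = (1 + 18 + 12)/(-28) - 282 = -1/28*31 - 282 = -31/28 - 282 = -7927/28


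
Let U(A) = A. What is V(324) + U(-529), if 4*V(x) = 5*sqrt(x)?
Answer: -1013/2 ≈ -506.50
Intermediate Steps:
V(x) = 5*sqrt(x)/4 (V(x) = (5*sqrt(x))/4 = 5*sqrt(x)/4)
V(324) + U(-529) = 5*sqrt(324)/4 - 529 = (5/4)*18 - 529 = 45/2 - 529 = -1013/2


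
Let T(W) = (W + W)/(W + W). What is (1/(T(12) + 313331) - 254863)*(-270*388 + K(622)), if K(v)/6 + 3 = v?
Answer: 1344867249126115/52222 ≈ 2.5753e+10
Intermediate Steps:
T(W) = 1 (T(W) = (2*W)/((2*W)) = (2*W)*(1/(2*W)) = 1)
K(v) = -18 + 6*v
(1/(T(12) + 313331) - 254863)*(-270*388 + K(622)) = (1/(1 + 313331) - 254863)*(-270*388 + (-18 + 6*622)) = (1/313332 - 254863)*(-104760 + (-18 + 3732)) = (1/313332 - 254863)*(-104760 + 3714) = -79856733515/313332*(-101046) = 1344867249126115/52222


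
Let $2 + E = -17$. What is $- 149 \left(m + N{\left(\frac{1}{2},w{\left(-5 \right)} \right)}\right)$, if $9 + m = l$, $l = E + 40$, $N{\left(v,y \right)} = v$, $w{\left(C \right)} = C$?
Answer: $- \frac{3725}{2} \approx -1862.5$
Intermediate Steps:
$E = -19$ ($E = -2 - 17 = -19$)
$l = 21$ ($l = -19 + 40 = 21$)
$m = 12$ ($m = -9 + 21 = 12$)
$- 149 \left(m + N{\left(\frac{1}{2},w{\left(-5 \right)} \right)}\right) = - 149 \left(12 + \frac{1}{2}\right) = \left(-149\right) \frac{25}{2} = - \frac{3725}{2}$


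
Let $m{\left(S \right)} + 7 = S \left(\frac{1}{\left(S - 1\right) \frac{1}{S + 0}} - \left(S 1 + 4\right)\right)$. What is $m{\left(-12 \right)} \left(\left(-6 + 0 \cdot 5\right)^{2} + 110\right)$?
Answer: $- \frac{216518}{13} \approx -16655.0$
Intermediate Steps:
$m{\left(S \right)} = -7 + S \left(-4 - S + \frac{S}{-1 + S}\right)$ ($m{\left(S \right)} = -7 + S \left(\frac{1}{\left(S - 1\right) \frac{1}{S + 0}} - \left(S 1 + 4\right)\right) = -7 + S \left(\frac{1}{\left(-1 + S\right) \frac{1}{S}} - \left(S + 4\right)\right) = -7 + S \left(\frac{1}{\frac{1}{S} \left(-1 + S\right)} - \left(4 + S\right)\right) = -7 + S \left(\frac{S}{-1 + S} - \left(4 + S\right)\right) = -7 + S \left(-4 - S + \frac{S}{-1 + S}\right)$)
$m{\left(-12 \right)} \left(\left(-6 + 0 \cdot 5\right)^{2} + 110\right) = \frac{7 - \left(-12\right)^{3} - -36 - 2 \left(-12\right)^{2}}{-1 - 12} \left(\left(-6 + 0 \cdot 5\right)^{2} + 110\right) = \frac{7 - -1728 + 36 - 288}{-13} \left(\left(-6 + 0\right)^{2} + 110\right) = - \frac{7 + 1728 + 36 - 288}{13} \left(\left(-6\right)^{2} + 110\right) = \left(- \frac{1}{13}\right) 1483 \left(36 + 110\right) = \left(- \frac{1483}{13}\right) 146 = - \frac{216518}{13}$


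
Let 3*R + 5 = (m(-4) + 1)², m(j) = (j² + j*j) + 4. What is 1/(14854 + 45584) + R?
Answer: 9159715/20146 ≈ 454.67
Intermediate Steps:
m(j) = 4 + 2*j² (m(j) = (j² + j²) + 4 = 2*j² + 4 = 4 + 2*j²)
R = 1364/3 (R = -5/3 + ((4 + 2*(-4)²) + 1)²/3 = -5/3 + ((4 + 2*16) + 1)²/3 = -5/3 + ((4 + 32) + 1)²/3 = -5/3 + (36 + 1)²/3 = -5/3 + (⅓)*37² = -5/3 + (⅓)*1369 = -5/3 + 1369/3 = 1364/3 ≈ 454.67)
1/(14854 + 45584) + R = 1/(14854 + 45584) + 1364/3 = 1/60438 + 1364/3 = 9159715/20146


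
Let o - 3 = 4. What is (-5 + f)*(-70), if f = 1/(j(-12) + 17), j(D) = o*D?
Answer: 23520/67 ≈ 351.04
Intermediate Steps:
o = 7 (o = 3 + 4 = 7)
j(D) = 7*D
f = -1/67 (f = 1/(7*(-12) + 17) = 1/(-84 + 17) = 1/(-67) = -1/67 ≈ -0.014925)
(-5 + f)*(-70) = (-5 - 1/67)*(-70) = -336/67*(-70) = 23520/67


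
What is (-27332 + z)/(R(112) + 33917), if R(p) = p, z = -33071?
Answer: -60403/34029 ≈ -1.7750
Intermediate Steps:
(-27332 + z)/(R(112) + 33917) = (-27332 - 33071)/(112 + 33917) = -60403/34029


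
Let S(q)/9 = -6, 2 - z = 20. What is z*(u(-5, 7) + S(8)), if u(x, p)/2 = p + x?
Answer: 900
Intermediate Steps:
z = -18 (z = 2 - 1*20 = 2 - 20 = -18)
S(q) = -54 (S(q) = 9*(-6) = -54)
u(x, p) = 2*p + 2*x (u(x, p) = 2*(p + x) = 2*p + 2*x)
z*(u(-5, 7) + S(8)) = -18*((2*7 + 2*(-5)) - 54) = -18*((14 - 10) - 54) = -18*(4 - 54) = -18*(-50) = 900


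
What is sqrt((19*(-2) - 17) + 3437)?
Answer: sqrt(3382) ≈ 58.155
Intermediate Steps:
sqrt((19*(-2) - 17) + 3437) = sqrt((-38 - 17) + 3437) = sqrt(-55 + 3437) = sqrt(3382)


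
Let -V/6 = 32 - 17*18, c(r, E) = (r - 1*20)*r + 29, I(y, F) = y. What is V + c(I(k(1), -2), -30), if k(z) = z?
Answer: 1654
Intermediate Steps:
c(r, E) = 29 + r*(-20 + r) (c(r, E) = (r - 20)*r + 29 = (-20 + r)*r + 29 = r*(-20 + r) + 29 = 29 + r*(-20 + r))
V = 1644 (V = -6*(32 - 17*18) = -6*(32 - 306) = -6*(-274) = 1644)
V + c(I(k(1), -2), -30) = 1644 + (29 + 1² - 20*1) = 1644 + (29 + 1 - 20) = 1644 + 10 = 1654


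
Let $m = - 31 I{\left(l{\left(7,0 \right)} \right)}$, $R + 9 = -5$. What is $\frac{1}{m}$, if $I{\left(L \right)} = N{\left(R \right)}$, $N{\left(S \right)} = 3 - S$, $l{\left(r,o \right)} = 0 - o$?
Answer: $- \frac{1}{527} \approx -0.0018975$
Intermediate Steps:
$R = -14$ ($R = -9 - 5 = -14$)
$l{\left(r,o \right)} = - o$
$I{\left(L \right)} = 17$ ($I{\left(L \right)} = 3 - -14 = 3 + 14 = 17$)
$m = -527$ ($m = \left(-31\right) 17 = -527$)
$\frac{1}{m} = \frac{1}{-527} = - \frac{1}{527}$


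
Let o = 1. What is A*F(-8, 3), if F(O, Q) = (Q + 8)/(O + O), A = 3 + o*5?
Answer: -11/2 ≈ -5.5000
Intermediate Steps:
A = 8 (A = 3 + 1*5 = 3 + 5 = 8)
F(O, Q) = (8 + Q)/(2*O) (F(O, Q) = (8 + Q)/((2*O)) = (8 + Q)*(1/(2*O)) = (8 + Q)/(2*O))
A*F(-8, 3) = 8*((½)*(8 + 3)/(-8)) = 8*((½)*(-⅛)*11) = 8*(-11/16) = -11/2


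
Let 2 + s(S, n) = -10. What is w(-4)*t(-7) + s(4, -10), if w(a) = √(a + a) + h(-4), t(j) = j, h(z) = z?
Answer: 16 - 14*I*√2 ≈ 16.0 - 19.799*I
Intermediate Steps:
s(S, n) = -12 (s(S, n) = -2 - 10 = -12)
w(a) = -4 + √2*√a (w(a) = √(a + a) - 4 = √(2*a) - 4 = √2*√a - 4 = -4 + √2*√a)
w(-4)*t(-7) + s(4, -10) = (-4 + √2*√(-4))*(-7) - 12 = (-4 + √2*(2*I))*(-7) - 12 = (-4 + 2*I*√2)*(-7) - 12 = (28 - 14*I*√2) - 12 = 16 - 14*I*√2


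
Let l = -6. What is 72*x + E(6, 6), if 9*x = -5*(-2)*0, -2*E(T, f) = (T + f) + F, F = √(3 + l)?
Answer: -6 - I*√3/2 ≈ -6.0 - 0.86602*I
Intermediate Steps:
F = I*√3 (F = √(3 - 6) = √(-3) = I*√3 ≈ 1.732*I)
E(T, f) = -T/2 - f/2 - I*√3/2 (E(T, f) = -((T + f) + I*√3)/2 = -(T + f + I*√3)/2 = -T/2 - f/2 - I*√3/2)
x = 0 (x = (-5*(-2)*0)/9 = (10*0)/9 = (⅑)*0 = 0)
72*x + E(6, 6) = 72*0 + (-½*6 - ½*6 - I*√3/2) = 0 + (-3 - 3 - I*√3/2) = 0 + (-6 - I*√3/2) = -6 - I*√3/2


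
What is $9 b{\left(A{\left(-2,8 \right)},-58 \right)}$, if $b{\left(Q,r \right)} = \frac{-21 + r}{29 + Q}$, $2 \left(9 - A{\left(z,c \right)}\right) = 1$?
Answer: $- \frac{474}{25} \approx -18.96$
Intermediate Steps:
$A{\left(z,c \right)} = \frac{17}{2}$ ($A{\left(z,c \right)} = 9 - \frac{1}{2} = \frac{17}{2}$)
$b{\left(Q,r \right)} = \frac{-21 + r}{29 + Q}$
$9 b{\left(A{\left(-2,8 \right)},-58 \right)} = 9 \frac{-21 - 58}{29 + \frac{17}{2}} = 9 \frac{1}{\frac{75}{2}} \left(-79\right) = 9 \cdot \frac{2}{75} \left(-79\right) = 9 \left(- \frac{158}{75}\right) = - \frac{474}{25}$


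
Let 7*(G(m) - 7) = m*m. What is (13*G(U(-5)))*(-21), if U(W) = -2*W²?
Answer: -99411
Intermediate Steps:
G(m) = 7 + m²/7 (G(m) = 7 + (m*m)/7 = 7 + m²/7)
(13*G(U(-5)))*(-21) = (13*(7 + (-2*(-5)²)²/7))*(-21) = (13*(7 + (-2*25)²/7))*(-21) = (13*(7 + (⅐)*(-50)²))*(-21) = (13*(7 + (⅐)*2500))*(-21) = (13*(7 + 2500/7))*(-21) = (13*(2549/7))*(-21) = (33137/7)*(-21) = -99411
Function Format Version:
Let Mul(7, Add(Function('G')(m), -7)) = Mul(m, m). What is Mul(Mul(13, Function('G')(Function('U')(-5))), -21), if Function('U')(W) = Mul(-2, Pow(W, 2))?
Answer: -99411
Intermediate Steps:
Function('G')(m) = Add(7, Mul(Rational(1, 7), Pow(m, 2))) (Function('G')(m) = Add(7, Mul(Rational(1, 7), Mul(m, m))) = Add(7, Mul(Rational(1, 7), Pow(m, 2))))
Mul(Mul(13, Function('G')(Function('U')(-5))), -21) = Mul(Mul(13, Add(7, Mul(Rational(1, 7), Pow(Mul(-2, Pow(-5, 2)), 2)))), -21) = Mul(Mul(13, Add(7, Mul(Rational(1, 7), Pow(Mul(-2, 25), 2)))), -21) = Mul(Mul(13, Add(7, Mul(Rational(1, 7), Pow(-50, 2)))), -21) = Mul(Mul(13, Add(7, Mul(Rational(1, 7), 2500))), -21) = Mul(Mul(13, Add(7, Rational(2500, 7))), -21) = Mul(Mul(13, Rational(2549, 7)), -21) = Mul(Rational(33137, 7), -21) = -99411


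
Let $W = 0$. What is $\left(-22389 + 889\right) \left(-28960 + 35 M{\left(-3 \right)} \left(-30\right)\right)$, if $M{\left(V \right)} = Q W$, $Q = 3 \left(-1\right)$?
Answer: $622640000$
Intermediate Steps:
$Q = -3$
$M{\left(V \right)} = 0$ ($M{\left(V \right)} = \left(-3\right) 0 = 0$)
$\left(-22389 + 889\right) \left(-28960 + 35 M{\left(-3 \right)} \left(-30\right)\right) = \left(-22389 + 889\right) \left(-28960 + 35 \cdot 0 \left(-30\right)\right) = - 21500 \left(-28960 + 0 \left(-30\right)\right) = - 21500 \left(-28960 + 0\right) = \left(-21500\right) \left(-28960\right) = 622640000$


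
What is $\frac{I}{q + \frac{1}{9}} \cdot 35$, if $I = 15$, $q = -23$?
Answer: $- \frac{4725}{206} \approx -22.937$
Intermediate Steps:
$\frac{I}{q + \frac{1}{9}} \cdot 35 = \frac{15}{-23 + \frac{1}{9}} \cdot 35 = \frac{15}{- \frac{206}{9}} \cdot 35 = 15 \left(- \frac{9}{206}\right) 35 = \left(- \frac{135}{206}\right) 35 = - \frac{4725}{206}$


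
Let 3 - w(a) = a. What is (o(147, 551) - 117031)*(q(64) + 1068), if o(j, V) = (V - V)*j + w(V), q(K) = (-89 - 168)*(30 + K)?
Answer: 2714899110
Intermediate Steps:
w(a) = 3 - a
q(K) = -7710 - 257*K (q(K) = -257*(30 + K) = -7710 - 257*K)
o(j, V) = 3 - V (o(j, V) = (V - V)*j + (3 - V) = 0*j + (3 - V) = 0 + (3 - V) = 3 - V)
(o(147, 551) - 117031)*(q(64) + 1068) = ((3 - 1*551) - 117031)*((-7710 - 257*64) + 1068) = ((3 - 551) - 117031)*((-7710 - 16448) + 1068) = (-548 - 117031)*(-24158 + 1068) = -117579*(-23090) = 2714899110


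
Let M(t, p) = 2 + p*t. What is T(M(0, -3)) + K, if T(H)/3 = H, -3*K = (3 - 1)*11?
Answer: -4/3 ≈ -1.3333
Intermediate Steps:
K = -22/3 (K = -(3 - 1)*11/3 = -2*11/3 = -⅓*22 = -22/3 ≈ -7.3333)
T(H) = 3*H
T(M(0, -3)) + K = 3*(2 - 3*0) - 22/3 = 3*(2 + 0) - 22/3 = 3*2 - 22/3 = 6 - 22/3 = -4/3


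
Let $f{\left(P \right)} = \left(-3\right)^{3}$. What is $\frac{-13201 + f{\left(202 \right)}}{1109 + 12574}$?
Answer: $- \frac{13228}{13683} \approx -0.96675$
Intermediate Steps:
$f{\left(P \right)} = -27$
$\frac{-13201 + f{\left(202 \right)}}{1109 + 12574} = \frac{-13201 - 27}{1109 + 12574} = - \frac{13228}{13683}$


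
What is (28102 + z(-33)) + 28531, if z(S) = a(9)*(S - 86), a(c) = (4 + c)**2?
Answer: 36522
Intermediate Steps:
z(S) = -14534 + 169*S (z(S) = (4 + 9)**2*(S - 86) = 13**2*(-86 + S) = 169*(-86 + S) = -14534 + 169*S)
(28102 + z(-33)) + 28531 = (28102 + (-14534 + 169*(-33))) + 28531 = (28102 + (-14534 - 5577)) + 28531 = (28102 - 20111) + 28531 = 7991 + 28531 = 36522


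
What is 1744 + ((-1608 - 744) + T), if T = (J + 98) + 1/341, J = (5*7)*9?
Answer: -66494/341 ≈ -195.00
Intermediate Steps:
J = 315 (J = 35*9 = 315)
T = 140834/341 (T = (315 + 98) + 1/341 = 413 + 1/341 = 140834/341 ≈ 413.00)
1744 + ((-1608 - 744) + T) = 1744 + ((-1608 - 744) + 140834/341) = 1744 + (-2352 + 140834/341) = 1744 - 661198/341 = -66494/341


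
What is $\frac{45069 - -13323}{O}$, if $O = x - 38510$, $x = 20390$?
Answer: $- \frac{2433}{755} \approx -3.2225$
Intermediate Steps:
$O = -18120$ ($O = 20390 - 38510 = -18120$)
$\frac{45069 - -13323}{O} = \frac{45069 - -13323}{-18120} = \left(45069 + 13323\right) \left(- \frac{1}{18120}\right) = 58392 \left(- \frac{1}{18120}\right) = - \frac{2433}{755}$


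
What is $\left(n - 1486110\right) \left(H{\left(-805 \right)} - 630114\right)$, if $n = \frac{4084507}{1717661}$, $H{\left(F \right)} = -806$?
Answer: $\frac{1610504754423756760}{1717661} \approx 9.3761 \cdot 10^{11}$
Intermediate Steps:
$n = \frac{4084507}{1717661}$ ($n = 4084507 \cdot \frac{1}{1717661} = \frac{4084507}{1717661} \approx 2.3779$)
$\left(n - 1486110\right) \left(H{\left(-805 \right)} - 630114\right) = \left(\frac{4084507}{1717661} - 1486110\right) \left(-806 - 630114\right) = \left(- \frac{2552629104203}{1717661}\right) \left(-630920\right) = \frac{1610504754423756760}{1717661}$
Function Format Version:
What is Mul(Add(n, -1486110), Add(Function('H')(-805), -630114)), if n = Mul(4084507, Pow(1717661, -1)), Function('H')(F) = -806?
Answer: Rational(1610504754423756760, 1717661) ≈ 9.3761e+11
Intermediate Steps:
n = Rational(4084507, 1717661) (n = Mul(4084507, Rational(1, 1717661)) = Rational(4084507, 1717661) ≈ 2.3779)
Mul(Add(n, -1486110), Add(Function('H')(-805), -630114)) = Mul(Add(Rational(4084507, 1717661), -1486110), Add(-806, -630114)) = Mul(Rational(-2552629104203, 1717661), -630920) = Rational(1610504754423756760, 1717661)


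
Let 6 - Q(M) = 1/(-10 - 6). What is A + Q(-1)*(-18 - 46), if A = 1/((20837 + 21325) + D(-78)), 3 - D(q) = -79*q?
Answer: -13969163/36003 ≈ -388.00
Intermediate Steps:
Q(M) = 97/16 (Q(M) = 6 - 1/(-10 - 6) = 6 - 1/(-16) = 6 - 1*(-1/16) = 6 + 1/16 = 97/16)
D(q) = 3 + 79*q (D(q) = 3 - (-79)*q = 3 + 79*q)
A = 1/36003 (A = 1/((20837 + 21325) + (3 + 79*(-78))) = 1/(42162 + (3 - 6162)) = 1/(42162 - 6159) = 1/36003 ≈ 2.7775e-5)
A + Q(-1)*(-18 - 46) = 1/36003 + 97*(-18 - 46)/16 = 1/36003 + (97/16)*(-64) = 1/36003 - 388 = -13969163/36003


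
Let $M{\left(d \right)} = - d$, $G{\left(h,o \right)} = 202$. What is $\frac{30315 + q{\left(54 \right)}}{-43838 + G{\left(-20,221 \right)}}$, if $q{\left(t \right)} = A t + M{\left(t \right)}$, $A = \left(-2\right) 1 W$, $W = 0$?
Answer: $- \frac{30261}{43636} \approx -0.69349$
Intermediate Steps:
$A = 0$ ($A = \left(-2\right) 1 \cdot 0 = \left(-2\right) 0 = 0$)
$q{\left(t \right)} = - t$ ($q{\left(t \right)} = 0 t - t = 0 - t = - t$)
$\frac{30315 + q{\left(54 \right)}}{-43838 + G{\left(-20,221 \right)}} = \frac{30315 - 54}{-43838 + 202} = \frac{30315 - 54}{-43636} = 30261 \left(- \frac{1}{43636}\right) = - \frac{30261}{43636}$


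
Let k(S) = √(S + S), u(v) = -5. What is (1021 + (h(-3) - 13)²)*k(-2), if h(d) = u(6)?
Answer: 2690*I ≈ 2690.0*I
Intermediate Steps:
k(S) = √2*√S (k(S) = √(2*S) = √2*√S)
h(d) = -5
(1021 + (h(-3) - 13)²)*k(-2) = (1021 + (-5 - 13)²)*(√2*√(-2)) = (1021 + (-18)²)*(√2*(I*√2)) = (1021 + 324)*(2*I) = 1345*(2*I) = 2690*I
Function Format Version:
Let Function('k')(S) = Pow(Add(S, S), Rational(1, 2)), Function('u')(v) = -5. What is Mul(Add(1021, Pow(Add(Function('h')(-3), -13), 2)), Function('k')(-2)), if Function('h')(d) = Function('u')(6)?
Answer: Mul(2690, I) ≈ Mul(2690.0, I)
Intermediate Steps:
Function('k')(S) = Mul(Pow(2, Rational(1, 2)), Pow(S, Rational(1, 2))) (Function('k')(S) = Pow(Mul(2, S), Rational(1, 2)) = Mul(Pow(2, Rational(1, 2)), Pow(S, Rational(1, 2))))
Function('h')(d) = -5
Mul(Add(1021, Pow(Add(Function('h')(-3), -13), 2)), Function('k')(-2)) = Mul(Add(1021, Pow(Add(-5, -13), 2)), Mul(Pow(2, Rational(1, 2)), Pow(-2, Rational(1, 2)))) = Mul(Add(1021, Pow(-18, 2)), Mul(Pow(2, Rational(1, 2)), Mul(I, Pow(2, Rational(1, 2))))) = Mul(Add(1021, 324), Mul(2, I)) = Mul(1345, Mul(2, I)) = Mul(2690, I)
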